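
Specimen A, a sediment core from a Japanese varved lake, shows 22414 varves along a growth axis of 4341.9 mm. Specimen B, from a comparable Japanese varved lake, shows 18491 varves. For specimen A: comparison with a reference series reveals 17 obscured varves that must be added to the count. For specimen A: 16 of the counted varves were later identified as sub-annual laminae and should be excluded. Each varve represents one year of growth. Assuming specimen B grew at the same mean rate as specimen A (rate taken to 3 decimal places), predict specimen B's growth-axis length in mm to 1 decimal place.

Specimen A: adjusted count: 22414 − 16 + 17 = 22415 varves.
A: Mean rate = 4341.9 mm / 22415 years ≈ 0.194 mm/year.
B's length ≈ 0.194 × 18491 = 3587.3 mm.

3587.3 mm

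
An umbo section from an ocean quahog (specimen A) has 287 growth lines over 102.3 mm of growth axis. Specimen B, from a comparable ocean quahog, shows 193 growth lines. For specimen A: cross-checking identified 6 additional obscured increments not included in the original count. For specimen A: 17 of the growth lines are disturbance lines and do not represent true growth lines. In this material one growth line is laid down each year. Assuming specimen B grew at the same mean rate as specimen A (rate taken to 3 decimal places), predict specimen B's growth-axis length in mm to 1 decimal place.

Specimen A: true growth line count = 287 − 17 + 6 = 276.
A: Extension rate ≈ 102.3 / 276 = 0.371 mm/yr.
B's length ≈ 0.371 × 193 = 71.6 mm.

71.6 mm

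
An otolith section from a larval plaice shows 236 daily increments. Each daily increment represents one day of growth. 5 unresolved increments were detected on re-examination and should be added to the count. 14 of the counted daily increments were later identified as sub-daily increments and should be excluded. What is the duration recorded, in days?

227 days

After corrections the count is 236 − 14 + 5 = 227 daily increments.
With a one-to-one daily increment periodicity this is 227 days.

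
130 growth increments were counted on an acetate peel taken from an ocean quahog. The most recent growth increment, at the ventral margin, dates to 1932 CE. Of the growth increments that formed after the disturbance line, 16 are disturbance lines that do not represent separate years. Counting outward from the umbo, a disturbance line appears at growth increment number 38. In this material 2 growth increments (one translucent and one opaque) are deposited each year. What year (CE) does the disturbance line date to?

1894 CE

The disturbance line sits at growth increment 38 from the umbo, so 130 − 38 = 92 growth increments formed after it.
Removing the 16 false growth increments leaves 92 − 16 = 76 true growth increments beyond the disturbance line.
76 growth increments at 2 per year is 76 / 2 = 38 years.
1932 − 38 = 1894 CE.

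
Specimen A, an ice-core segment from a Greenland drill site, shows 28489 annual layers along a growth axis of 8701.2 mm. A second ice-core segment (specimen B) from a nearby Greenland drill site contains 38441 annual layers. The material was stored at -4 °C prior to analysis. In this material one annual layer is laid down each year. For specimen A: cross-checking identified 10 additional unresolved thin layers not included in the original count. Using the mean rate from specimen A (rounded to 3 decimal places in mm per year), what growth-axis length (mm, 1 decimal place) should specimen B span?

11724.5 mm

Specimen A: after corrections the count is 28489 + 10 = 28499 annual layers.
A: 8701.2 mm over 28499 years gives 8701.2 / 28499 ≈ 0.305 mm/year.
For B, 0.305 mm/year × 38441 years = 11724.5 mm.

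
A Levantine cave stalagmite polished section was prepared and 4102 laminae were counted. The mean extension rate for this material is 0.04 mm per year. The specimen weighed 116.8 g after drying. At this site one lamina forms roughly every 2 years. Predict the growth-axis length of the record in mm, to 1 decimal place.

4102 laminae at 2 years each span 4102 × 2 = 8204 years.
Length ≈ 0.04 × 8204 = 328.2 mm.

328.2 mm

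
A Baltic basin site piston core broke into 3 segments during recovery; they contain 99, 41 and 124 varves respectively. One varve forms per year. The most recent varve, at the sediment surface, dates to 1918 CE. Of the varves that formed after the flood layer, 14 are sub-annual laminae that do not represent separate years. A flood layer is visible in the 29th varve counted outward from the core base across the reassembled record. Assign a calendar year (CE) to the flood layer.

Total varves = 99 + 41 + 124 = 264.
Between varve 29 and the sediment surface there are 264 − 29 = 235 varves.
235 − 14 false = 221 true varves after the flood layer.
1918 − 221 = 1697 CE.

1697 CE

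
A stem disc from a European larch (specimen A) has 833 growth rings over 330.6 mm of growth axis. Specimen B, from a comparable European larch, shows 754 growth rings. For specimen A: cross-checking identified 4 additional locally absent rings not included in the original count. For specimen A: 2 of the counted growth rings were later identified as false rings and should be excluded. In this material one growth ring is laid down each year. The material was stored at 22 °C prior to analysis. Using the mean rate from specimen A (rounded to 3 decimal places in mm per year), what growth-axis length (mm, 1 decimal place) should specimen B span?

298.6 mm

Specimen A: after corrections the count is 833 − 2 + 4 = 835 growth rings.
A: Extension rate ≈ 330.6 / 835 = 0.396 mm/year.
For B, 0.396 mm/year × 754 years = 298.6 mm.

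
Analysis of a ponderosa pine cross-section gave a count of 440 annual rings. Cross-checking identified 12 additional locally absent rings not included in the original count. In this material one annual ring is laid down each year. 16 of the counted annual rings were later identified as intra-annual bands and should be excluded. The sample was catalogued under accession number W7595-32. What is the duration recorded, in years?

After corrections the count is 440 − 16 + 12 = 436 annual rings.
One annual ring per year makes the duration 436 years.

436 years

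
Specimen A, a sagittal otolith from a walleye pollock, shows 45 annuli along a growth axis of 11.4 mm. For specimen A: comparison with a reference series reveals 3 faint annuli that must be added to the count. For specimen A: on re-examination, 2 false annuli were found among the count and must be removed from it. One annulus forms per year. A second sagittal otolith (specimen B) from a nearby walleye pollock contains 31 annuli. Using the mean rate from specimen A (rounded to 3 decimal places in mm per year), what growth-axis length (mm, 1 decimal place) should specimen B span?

7.7 mm

Specimen A: correcting the raw count gives 45 − 2 + 3 = 46 true annuli.
A: 11.4 mm over 46 years gives 11.4 / 46 ≈ 0.248 mm per year.
Length of B = 0.248 × 31 = 7.7 mm.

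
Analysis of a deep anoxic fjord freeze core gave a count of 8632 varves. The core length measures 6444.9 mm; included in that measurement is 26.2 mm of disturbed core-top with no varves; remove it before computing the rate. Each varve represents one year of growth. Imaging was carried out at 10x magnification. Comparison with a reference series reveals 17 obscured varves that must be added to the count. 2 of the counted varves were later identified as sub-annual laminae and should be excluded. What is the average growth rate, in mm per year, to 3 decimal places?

Adjusted count: 8632 − 2 + 17 = 8647 varves.
The growth record spans 6444.9 − 26.2 = 6418.7 mm.
Extension rate ≈ 6418.7 / 8647 = 0.742 mm per year.

0.742 mm per year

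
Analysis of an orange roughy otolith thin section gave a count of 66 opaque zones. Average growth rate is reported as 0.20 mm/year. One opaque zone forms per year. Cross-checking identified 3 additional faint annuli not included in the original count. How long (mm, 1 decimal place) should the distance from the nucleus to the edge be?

After corrections the count is 66 + 3 = 69 opaque zones.
69 years at 0.20 mm/year gives 0.20 × 69 = 13.8 mm.

13.8 mm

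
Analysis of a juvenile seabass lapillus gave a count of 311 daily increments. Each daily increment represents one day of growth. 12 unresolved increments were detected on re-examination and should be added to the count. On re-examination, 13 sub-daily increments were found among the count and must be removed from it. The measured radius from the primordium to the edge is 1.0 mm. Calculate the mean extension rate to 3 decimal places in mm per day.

0.003 mm per day

True daily increment count = 311 − 13 + 12 = 310.
Mean rate = 1.0 mm / 310 days ≈ 0.003 mm per day.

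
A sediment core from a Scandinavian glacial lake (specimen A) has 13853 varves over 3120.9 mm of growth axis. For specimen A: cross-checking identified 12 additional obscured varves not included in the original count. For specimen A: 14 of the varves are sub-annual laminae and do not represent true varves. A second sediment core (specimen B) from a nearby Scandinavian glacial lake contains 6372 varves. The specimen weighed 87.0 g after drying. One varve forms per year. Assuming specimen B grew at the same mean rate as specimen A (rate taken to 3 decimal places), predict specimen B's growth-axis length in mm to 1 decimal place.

1433.7 mm

Specimen A: adjusted count: 13853 − 14 + 12 = 13851 varves.
A: Mean rate = 3120.9 mm / 13851 years ≈ 0.225 mm/yr.
For B, 0.225 mm/year × 6372 years = 1433.7 mm.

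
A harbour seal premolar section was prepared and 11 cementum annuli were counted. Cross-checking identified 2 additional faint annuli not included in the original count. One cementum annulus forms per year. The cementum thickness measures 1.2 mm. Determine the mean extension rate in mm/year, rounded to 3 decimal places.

True cementum annulus count = 11 + 2 = 13.
Mean rate = 1.2 mm / 13 years ≈ 0.092 mm/year.

0.092 mm/year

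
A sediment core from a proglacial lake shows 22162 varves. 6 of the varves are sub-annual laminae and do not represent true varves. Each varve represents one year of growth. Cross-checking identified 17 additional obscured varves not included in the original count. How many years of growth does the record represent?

After corrections the count is 22162 − 6 + 17 = 22173 varves.
At one varve per year, that is 22173 years.

22173 years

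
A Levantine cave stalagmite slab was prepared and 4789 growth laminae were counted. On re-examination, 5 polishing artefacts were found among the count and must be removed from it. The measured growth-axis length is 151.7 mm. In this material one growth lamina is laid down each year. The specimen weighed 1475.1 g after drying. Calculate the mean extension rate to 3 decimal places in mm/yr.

0.032 mm/yr

After corrections the count is 4789 − 5 = 4784 growth laminae.
Mean rate = 151.7 mm / 4784 years ≈ 0.032 mm/yr.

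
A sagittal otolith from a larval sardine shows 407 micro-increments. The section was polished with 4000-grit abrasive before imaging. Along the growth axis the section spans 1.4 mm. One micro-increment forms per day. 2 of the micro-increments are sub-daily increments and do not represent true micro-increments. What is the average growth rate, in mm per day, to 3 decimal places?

0.003 mm per day

Correcting the raw count gives 407 − 2 = 405 true micro-increments.
1.4 mm over 405 days gives 1.4 / 405 ≈ 0.003 mm per day.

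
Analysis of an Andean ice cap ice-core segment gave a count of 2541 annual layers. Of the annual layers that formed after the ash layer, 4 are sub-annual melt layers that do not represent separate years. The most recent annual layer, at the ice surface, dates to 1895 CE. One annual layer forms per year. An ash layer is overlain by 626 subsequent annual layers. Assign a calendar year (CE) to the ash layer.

626 annual layers post-date the ash layer.
Removing the 4 false annual layers leaves 626 − 4 = 622 true annual layers beyond the ash layer.
Counting back 622 years from 1895 CE places the ash layer in 1895 − 622 = 1273 CE.

1273 CE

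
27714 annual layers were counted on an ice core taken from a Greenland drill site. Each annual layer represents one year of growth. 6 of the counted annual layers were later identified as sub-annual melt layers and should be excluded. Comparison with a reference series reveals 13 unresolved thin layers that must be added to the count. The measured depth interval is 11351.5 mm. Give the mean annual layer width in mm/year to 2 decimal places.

0.41 mm/year

After corrections the count is 27714 − 6 + 13 = 27721 annual layers.
Extension rate ≈ 11351.5 / 27721 = 0.41 mm/year.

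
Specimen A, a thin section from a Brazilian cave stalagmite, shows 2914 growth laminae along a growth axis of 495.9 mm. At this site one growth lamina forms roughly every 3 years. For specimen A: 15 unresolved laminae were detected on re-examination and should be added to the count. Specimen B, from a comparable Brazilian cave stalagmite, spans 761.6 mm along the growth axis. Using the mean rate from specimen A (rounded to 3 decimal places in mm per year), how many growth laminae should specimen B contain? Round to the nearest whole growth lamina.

4533 growth laminae

Specimen A: adjusted count: 2914 + 15 = 2929 growth laminae.
Specimen A: multiplying by 3 years per growth lamina: 2929 × 3 = 8787 years.
A: 495.9 mm over 8787 years gives 495.9 / 8787 ≈ 0.056 mm per year.
For B, 761.6 / 0.056 = 13600.00 years; at 3 years per growth lamina that is 13600.00 / 3 ≈ 4533 growth laminae.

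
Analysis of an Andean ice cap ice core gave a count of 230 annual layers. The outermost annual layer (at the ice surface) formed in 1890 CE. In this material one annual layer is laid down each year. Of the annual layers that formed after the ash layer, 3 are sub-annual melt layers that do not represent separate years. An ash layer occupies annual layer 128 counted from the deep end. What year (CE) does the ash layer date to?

1791 CE

Between annual layer 128 and the ice surface there are 230 − 128 = 102 annual layers.
102 − 3 false = 99 true annual layers after the ash layer.
Counting back 99 years from 1890 CE places the ash layer in 1890 − 99 = 1791 CE.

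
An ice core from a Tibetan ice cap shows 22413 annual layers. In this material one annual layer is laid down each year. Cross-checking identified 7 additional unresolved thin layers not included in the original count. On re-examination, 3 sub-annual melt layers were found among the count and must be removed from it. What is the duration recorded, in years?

After corrections the count is 22413 − 3 + 7 = 22417 annual layers.
At one annual layer per year, that is 22417 years.

22417 years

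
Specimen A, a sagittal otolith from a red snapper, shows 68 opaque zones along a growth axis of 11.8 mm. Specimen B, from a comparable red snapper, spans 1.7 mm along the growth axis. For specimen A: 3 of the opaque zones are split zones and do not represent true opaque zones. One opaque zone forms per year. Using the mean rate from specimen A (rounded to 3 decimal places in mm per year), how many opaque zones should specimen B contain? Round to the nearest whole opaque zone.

9 opaque zones

Specimen A: adjusted count: 68 − 3 = 65 opaque zones.
A: 11.8 mm over 65 years gives 11.8 / 65 ≈ 0.182 mm/year.
For B, 1.7 / 0.182 = 9.34 years ≈ 9 opaque zones.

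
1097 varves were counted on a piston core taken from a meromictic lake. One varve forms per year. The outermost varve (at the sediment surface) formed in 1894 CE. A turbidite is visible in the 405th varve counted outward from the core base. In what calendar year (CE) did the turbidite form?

1097 − 405 = 692 varves lie beyond the turbidite toward the sediment surface.
1894 − 692 = 1202 CE.

1202 CE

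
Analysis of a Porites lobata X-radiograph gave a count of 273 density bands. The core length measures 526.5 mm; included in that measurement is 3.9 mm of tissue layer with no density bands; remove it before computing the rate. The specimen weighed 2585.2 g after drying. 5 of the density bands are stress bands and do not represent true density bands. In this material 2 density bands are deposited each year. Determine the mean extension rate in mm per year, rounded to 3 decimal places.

True density band count = 273 − 5 = 268.
Dividing by 2 density bands per year: 268 / 2 = 134 years.
The growth record spans 526.5 − 3.9 = 522.6 mm.
Extension rate ≈ 522.6 / 134 = 3.900 mm per year.

3.900 mm per year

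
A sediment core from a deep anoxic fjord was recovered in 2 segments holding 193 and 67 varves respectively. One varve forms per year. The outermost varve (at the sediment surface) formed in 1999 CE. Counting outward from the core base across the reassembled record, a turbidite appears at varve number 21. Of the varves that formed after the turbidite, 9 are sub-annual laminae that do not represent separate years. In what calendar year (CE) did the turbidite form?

1769 CE

Total varves = 193 + 67 = 260.
Between varve 21 and the sediment surface there are 260 − 21 = 239 varves.
Excluding 9 false varves: 239 − 9 = 230.
The varve at the sediment surface is 1999 CE, so the turbidite dates to 1999 − 230 = 1769 CE.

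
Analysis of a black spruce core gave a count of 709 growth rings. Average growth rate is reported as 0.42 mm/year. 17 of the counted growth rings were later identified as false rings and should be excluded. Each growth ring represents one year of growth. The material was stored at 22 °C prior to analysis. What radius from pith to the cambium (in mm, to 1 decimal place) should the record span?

Adjusted count: 709 − 17 = 692 growth rings.
Predicted length = 0.42 mm/year × 692 years = 290.6 mm.

290.6 mm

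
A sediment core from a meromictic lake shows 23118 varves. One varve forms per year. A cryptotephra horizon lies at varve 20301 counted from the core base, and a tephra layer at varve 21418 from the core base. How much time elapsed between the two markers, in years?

1117 yr

21418 − 20301 = 1117 varves lie between the two events.
At one varve per year, 1117 years elapsed between them.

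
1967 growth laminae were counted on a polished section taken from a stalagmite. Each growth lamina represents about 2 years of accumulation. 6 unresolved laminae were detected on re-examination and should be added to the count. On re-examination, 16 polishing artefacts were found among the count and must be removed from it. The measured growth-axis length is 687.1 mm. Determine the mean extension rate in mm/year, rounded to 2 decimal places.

0.18 mm/year

After corrections the count is 1967 − 16 + 6 = 1957 growth laminae.
Multiplying by 2 years per growth lamina: 1957 × 2 = 3914 years.
Extension rate ≈ 687.1 / 3914 = 0.18 mm/year.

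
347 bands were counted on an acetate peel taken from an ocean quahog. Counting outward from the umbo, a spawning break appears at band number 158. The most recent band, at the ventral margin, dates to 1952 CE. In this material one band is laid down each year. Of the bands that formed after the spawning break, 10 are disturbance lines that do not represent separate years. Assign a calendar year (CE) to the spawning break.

Between band 158 and the ventral margin there are 347 − 158 = 189 bands.
Removing the 10 false bands leaves 189 − 10 = 179 true bands beyond the spawning break.
Counting back 179 years from 1952 CE places the spawning break in 1952 − 179 = 1773 CE.

1773 CE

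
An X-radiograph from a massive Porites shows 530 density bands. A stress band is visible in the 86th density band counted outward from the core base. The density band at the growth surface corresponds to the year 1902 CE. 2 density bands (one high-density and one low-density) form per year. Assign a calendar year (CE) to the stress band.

The stress band sits at density band 86 from the core base, so 530 − 86 = 444 density bands formed after it.
With 2 density bands per year, 444 / 2 = 222 years.
The density band at the growth surface is 1902 CE, so the stress band dates to 1902 − 222 = 1680 CE.

1680 CE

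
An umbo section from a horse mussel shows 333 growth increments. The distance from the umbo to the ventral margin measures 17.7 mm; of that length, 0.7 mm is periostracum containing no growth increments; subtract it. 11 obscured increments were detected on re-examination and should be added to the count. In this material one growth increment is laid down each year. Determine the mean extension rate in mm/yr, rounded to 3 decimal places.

0.049 mm/yr

After corrections the count is 333 + 11 = 344 growth increments.
The growth record spans 17.7 − 0.7 = 17.0 mm.
Mean rate = 17.0 mm / 344 years ≈ 0.049 mm/yr.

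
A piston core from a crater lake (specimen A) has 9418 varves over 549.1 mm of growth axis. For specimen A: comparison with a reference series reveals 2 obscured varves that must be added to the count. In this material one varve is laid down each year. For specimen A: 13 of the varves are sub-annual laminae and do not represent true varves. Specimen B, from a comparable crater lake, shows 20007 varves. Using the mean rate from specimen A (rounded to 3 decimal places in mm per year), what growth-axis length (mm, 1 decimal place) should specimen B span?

Specimen A: after corrections the count is 9418 − 13 + 2 = 9407 varves.
A: Extension rate ≈ 549.1 / 9407 = 0.058 mm/yr.
For B, 0.058 mm/year × 20007 years = 1160.4 mm.

1160.4 mm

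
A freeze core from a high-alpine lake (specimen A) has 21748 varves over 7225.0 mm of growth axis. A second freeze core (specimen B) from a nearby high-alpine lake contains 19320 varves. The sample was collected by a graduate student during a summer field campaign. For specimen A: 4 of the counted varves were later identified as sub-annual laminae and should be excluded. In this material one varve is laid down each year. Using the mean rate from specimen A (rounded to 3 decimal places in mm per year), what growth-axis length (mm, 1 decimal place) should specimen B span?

6414.2 mm

Specimen A: correcting the raw count gives 21748 − 4 = 21744 true varves.
A: Extension rate ≈ 7225.0 / 21744 = 0.332 mm per year.
B's length ≈ 0.332 × 19320 = 6414.2 mm.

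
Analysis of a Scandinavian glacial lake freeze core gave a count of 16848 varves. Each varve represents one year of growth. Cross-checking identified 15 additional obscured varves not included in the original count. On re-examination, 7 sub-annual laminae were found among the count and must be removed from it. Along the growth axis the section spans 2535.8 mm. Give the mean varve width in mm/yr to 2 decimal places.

True varve count = 16848 − 7 + 15 = 16856.
2535.8 mm over 16856 years gives 2535.8 / 16856 ≈ 0.15 mm/yr.

0.15 mm/yr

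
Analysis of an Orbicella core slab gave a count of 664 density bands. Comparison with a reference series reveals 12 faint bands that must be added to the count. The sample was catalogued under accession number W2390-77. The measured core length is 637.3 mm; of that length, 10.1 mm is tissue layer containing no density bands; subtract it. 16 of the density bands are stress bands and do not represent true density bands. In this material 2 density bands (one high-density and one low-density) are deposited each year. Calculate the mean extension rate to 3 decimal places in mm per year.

After corrections the count is 664 − 16 + 12 = 660 density bands.
Dividing by 2 density bands per year: 660 / 2 = 330 years.
Net length = 637.3 − 10.1 = 627.2 mm.
Extension rate ≈ 627.2 / 330 = 1.901 mm per year.

1.901 mm per year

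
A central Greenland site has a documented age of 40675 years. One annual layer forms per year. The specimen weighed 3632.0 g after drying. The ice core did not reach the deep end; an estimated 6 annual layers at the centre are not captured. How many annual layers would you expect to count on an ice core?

At one annual layer per year, 40675 years correspond to 40675 annual layers.
40675 − 6 missed = 40669 annual layers expected in the prepared section.

40669 annual layers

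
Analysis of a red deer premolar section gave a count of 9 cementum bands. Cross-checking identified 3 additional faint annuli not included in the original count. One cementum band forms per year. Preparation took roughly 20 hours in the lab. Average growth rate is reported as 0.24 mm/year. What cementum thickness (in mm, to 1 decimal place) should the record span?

2.9 mm

Adjusted count: 9 + 3 = 12 cementum bands.
Predicted length = 0.24 mm/year × 12 years = 2.9 mm.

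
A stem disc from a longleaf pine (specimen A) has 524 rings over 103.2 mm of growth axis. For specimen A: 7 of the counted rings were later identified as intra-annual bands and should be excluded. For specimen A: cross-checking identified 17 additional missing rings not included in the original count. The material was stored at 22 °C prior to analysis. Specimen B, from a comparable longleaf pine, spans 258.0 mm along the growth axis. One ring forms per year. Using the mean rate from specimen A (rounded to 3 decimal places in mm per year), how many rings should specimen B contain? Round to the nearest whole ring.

1337 rings

Specimen A: true ring count = 524 − 7 + 17 = 534.
A: Extension rate ≈ 103.2 / 534 = 0.193 mm/yr.
For B, 258.0 / 0.193 = 1336.79 years ≈ 1337 rings.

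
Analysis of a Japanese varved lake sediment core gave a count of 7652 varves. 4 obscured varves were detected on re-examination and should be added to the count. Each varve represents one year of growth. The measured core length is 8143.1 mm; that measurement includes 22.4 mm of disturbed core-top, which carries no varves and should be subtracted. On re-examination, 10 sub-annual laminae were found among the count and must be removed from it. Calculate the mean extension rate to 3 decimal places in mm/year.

Correcting the raw count gives 7652 − 10 + 4 = 7646 true varves.
Removing the 22.4 mm offcut leaves 8143.1 − 22.4 = 8120.7 mm.
Extension rate ≈ 8120.7 / 7646 = 1.062 mm/year.

1.062 mm/year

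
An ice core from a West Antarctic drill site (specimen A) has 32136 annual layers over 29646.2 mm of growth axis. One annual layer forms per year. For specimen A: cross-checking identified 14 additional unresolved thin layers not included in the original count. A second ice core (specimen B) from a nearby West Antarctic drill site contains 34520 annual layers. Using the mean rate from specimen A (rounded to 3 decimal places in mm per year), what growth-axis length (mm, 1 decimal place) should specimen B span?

Specimen A: adjusted count: 32136 + 14 = 32150 annual layers.
A: Mean rate = 29646.2 mm / 32150 years ≈ 0.922 mm per year.
Length of B = 0.922 × 34520 = 31827.4 mm.

31827.4 mm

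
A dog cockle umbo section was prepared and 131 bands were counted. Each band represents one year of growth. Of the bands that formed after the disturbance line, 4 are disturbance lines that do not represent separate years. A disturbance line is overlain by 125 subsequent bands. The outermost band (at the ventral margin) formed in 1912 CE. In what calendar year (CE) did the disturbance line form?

1791 CE

There are 125 bands younger than the disturbance line.
Removing the 4 false bands leaves 125 − 4 = 121 true bands beyond the disturbance line.
The band at the ventral margin is 1912 CE, so the disturbance line dates to 1912 − 121 = 1791 CE.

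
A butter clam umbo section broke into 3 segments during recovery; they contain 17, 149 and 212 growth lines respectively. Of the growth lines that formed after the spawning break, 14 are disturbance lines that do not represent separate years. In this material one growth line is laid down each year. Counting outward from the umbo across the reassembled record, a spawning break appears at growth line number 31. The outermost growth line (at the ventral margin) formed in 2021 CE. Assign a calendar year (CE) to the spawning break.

1688 CE

Total growth lines = 17 + 149 + 212 = 378.
The spawning break sits at growth line 31 from the umbo, so 378 − 31 = 347 growth lines formed after it.
347 − 14 false = 333 true growth lines after the spawning break.
2021 − 333 = 1688 CE.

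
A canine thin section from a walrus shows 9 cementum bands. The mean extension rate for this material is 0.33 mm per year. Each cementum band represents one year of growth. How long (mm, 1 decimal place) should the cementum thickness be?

3.0 mm

9 years of growth are recorded.
Predicted length = 0.33 mm/year × 9 years = 3.0 mm.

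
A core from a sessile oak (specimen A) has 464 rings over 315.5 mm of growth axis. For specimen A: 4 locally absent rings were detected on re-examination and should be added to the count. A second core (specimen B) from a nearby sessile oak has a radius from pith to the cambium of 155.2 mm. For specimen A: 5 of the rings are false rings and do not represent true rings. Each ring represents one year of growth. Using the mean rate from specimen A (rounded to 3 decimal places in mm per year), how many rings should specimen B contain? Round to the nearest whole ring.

Specimen A: correcting the raw count gives 464 − 5 + 4 = 463 true rings.
A: Extension rate ≈ 315.5 / 463 = 0.681 mm/yr.
B spans 155.2 / 0.681 = 227.90 years ≈ 228 rings.

228 rings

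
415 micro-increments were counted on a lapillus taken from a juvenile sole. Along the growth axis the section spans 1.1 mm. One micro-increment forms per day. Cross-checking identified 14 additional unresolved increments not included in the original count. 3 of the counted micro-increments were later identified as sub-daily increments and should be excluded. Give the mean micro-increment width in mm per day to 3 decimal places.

0.003 mm per day

True micro-increment count = 415 − 3 + 14 = 426.
Extension rate ≈ 1.1 / 426 = 0.003 mm per day.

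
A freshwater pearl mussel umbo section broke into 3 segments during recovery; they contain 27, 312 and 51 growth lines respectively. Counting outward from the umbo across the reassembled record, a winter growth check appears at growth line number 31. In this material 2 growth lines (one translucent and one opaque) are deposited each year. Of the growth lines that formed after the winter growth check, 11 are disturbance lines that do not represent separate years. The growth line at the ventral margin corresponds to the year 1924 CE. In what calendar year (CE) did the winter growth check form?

1750 CE

Total growth lines = 27 + 312 + 51 = 390.
390 − 31 = 359 growth lines lie beyond the winter growth check toward the ventral margin.
Removing the 11 false growth lines leaves 359 − 11 = 348 true growth lines beyond the winter growth check.
Dividing by 2 growth lines per year: 348 / 2 = 174 years.
The growth line at the ventral margin is 1924 CE, so the winter growth check dates to 1924 − 174 = 1750 CE.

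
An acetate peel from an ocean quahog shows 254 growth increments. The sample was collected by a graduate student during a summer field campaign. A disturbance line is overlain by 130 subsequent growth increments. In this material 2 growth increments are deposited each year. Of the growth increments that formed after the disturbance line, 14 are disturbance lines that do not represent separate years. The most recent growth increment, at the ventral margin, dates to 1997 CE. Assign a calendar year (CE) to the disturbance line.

130 growth increments post-date the disturbance line.
130 − 14 false = 116 true growth increments after the disturbance line.
116 growth increments at 2 per year is 116 / 2 = 58 years.
The growth increment at the ventral margin is 1997 CE, so the disturbance line dates to 1997 − 58 = 1939 CE.

1939 CE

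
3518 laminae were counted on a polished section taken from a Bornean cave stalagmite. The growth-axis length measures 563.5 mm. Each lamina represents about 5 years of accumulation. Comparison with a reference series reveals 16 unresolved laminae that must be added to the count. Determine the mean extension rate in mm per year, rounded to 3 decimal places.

True lamina count = 3518 + 16 = 3534.
3534 laminae at 5 years each span 3534 × 5 = 17670 years.
Extension rate ≈ 563.5 / 17670 = 0.032 mm per year.

0.032 mm per year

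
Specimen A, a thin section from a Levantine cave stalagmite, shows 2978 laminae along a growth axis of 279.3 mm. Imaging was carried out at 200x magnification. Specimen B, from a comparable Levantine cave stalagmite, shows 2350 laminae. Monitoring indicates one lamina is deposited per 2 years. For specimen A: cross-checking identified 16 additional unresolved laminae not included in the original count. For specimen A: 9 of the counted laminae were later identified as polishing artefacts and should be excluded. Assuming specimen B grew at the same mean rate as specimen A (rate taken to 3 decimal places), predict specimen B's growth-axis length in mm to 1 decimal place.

Specimen A: true lamina count = 2978 − 9 + 16 = 2985.
Specimen A: multiplying by 2 years per lamina: 2985 × 2 = 5970 years.
A: Extension rate ≈ 279.3 / 5970 = 0.047 mm per year.
Specimen B: 2350 laminae at 2 years each span 2350 × 2 = 4700 years. For B, 0.047 mm/year × 4700 years = 220.9 mm.

220.9 mm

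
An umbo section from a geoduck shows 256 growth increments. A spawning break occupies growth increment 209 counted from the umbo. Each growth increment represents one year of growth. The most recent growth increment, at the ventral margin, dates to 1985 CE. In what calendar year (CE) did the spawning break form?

256 − 209 = 47 growth increments lie beyond the spawning break toward the ventral margin.
Counting back 47 years from 1985 CE places the spawning break in 1985 − 47 = 1938 CE.

1938 CE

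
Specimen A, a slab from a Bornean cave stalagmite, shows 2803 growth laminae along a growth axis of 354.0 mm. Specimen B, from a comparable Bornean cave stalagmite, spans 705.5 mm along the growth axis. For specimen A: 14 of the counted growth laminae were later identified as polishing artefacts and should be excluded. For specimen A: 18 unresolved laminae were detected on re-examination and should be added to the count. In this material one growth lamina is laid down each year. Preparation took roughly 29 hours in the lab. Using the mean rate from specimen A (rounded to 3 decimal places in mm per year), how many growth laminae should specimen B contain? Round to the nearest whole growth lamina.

Specimen A: true growth lamina count = 2803 − 14 + 18 = 2807.
A: Mean rate = 354.0 mm / 2807 years ≈ 0.126 mm/yr.
For B, 705.5 / 0.126 = 5599.21 years ≈ 5599 growth laminae.

5599 growth laminae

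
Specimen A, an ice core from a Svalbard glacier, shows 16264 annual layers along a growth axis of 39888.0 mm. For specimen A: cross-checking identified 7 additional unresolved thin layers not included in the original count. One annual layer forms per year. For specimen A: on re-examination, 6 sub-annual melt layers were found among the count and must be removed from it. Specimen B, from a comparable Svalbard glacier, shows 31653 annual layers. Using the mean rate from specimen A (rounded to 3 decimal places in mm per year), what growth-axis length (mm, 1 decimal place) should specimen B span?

77613.2 mm

Specimen A: correcting the raw count gives 16264 − 6 + 7 = 16265 true annual layers.
A: 39888.0 mm over 16265 years gives 39888.0 / 16265 ≈ 2.452 mm/yr.
Length of B = 2.452 × 31653 = 77613.2 mm.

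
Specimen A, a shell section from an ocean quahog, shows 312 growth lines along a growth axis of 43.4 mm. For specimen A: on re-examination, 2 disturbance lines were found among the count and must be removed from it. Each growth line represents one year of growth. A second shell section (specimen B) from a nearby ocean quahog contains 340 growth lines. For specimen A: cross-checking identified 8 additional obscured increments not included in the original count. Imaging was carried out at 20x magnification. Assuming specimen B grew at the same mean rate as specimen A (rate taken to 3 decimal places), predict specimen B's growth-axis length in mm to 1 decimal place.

46.2 mm

Specimen A: adjusted count: 312 − 2 + 8 = 318 growth lines.
A: Mean rate = 43.4 mm / 318 years ≈ 0.136 mm per year.
For B, 0.136 mm/year × 340 years = 46.2 mm.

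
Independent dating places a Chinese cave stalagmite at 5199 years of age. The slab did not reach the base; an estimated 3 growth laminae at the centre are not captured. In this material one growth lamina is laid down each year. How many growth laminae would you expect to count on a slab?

5196 growth laminae

Expected growth laminae over 5199 years: 5199.
5199 − 3 missed = 5196 growth laminae expected in the prepared section.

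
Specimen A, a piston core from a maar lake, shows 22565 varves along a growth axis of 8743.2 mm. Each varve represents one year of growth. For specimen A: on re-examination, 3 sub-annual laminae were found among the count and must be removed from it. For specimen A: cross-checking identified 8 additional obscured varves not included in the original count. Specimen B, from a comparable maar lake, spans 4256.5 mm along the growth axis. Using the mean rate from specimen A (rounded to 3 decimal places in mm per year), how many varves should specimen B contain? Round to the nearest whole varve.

Specimen A: after corrections the count is 22565 − 3 + 8 = 22570 varves.
A: Mean rate = 8743.2 mm / 22570 years ≈ 0.387 mm/year.
For B, 4256.5 / 0.387 = 10998.71 years ≈ 10999 varves.

10999 varves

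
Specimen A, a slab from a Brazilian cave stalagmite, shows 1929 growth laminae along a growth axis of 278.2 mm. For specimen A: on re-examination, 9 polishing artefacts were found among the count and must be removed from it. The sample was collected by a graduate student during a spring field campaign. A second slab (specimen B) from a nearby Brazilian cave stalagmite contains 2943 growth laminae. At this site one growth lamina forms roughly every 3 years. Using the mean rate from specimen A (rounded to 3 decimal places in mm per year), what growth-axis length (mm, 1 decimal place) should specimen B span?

Specimen A: correcting the raw count gives 1929 − 9 = 1920 true growth laminae.
Specimen A: multiplying by 3 years per growth lamina: 1920 × 3 = 5760 years.
A: Extension rate ≈ 278.2 / 5760 = 0.048 mm/yr.
Specimen B: 2943 growth laminae at 3 years each span 2943 × 3 = 8829 years. Length of B = 0.048 × 8829 = 423.8 mm.

423.8 mm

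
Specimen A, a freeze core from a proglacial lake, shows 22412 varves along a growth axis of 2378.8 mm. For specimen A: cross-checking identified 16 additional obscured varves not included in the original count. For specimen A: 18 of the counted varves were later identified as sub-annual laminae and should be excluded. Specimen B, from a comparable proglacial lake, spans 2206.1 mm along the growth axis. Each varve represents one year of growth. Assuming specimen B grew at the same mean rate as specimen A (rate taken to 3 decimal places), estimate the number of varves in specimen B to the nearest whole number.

Specimen A: adjusted count: 22412 − 18 + 16 = 22410 varves.
A: Mean rate = 2378.8 mm / 22410 years ≈ 0.106 mm/yr.
Specimen B: 2206.1 mm / 0.106 mm per year = 20812.26 years ≈ 20812 varves.

20812 varves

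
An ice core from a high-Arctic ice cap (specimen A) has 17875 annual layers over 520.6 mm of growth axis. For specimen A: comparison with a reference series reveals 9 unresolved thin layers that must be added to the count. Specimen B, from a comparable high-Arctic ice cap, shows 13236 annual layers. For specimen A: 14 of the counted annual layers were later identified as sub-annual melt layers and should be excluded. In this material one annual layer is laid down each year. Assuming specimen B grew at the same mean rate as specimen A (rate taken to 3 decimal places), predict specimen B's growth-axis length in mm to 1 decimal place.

Specimen A: correcting the raw count gives 17875 − 14 + 9 = 17870 true annual layers.
A: Mean rate = 520.6 mm / 17870 years ≈ 0.029 mm/yr.
B's length ≈ 0.029 × 13236 = 383.8 mm.

383.8 mm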